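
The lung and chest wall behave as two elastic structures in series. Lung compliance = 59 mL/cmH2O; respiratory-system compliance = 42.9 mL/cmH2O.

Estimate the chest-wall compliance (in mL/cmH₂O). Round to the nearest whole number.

157

1/Ccw = 1/Crs − 1/CL.
1/Ccw = 1/42.9 − 1/59 = 0.006361.
Ccw = 157.21 mL/cmH2O.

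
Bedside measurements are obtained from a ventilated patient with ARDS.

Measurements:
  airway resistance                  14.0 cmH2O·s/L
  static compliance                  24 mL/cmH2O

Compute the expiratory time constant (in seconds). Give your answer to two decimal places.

τ = R × C = 14.0 × 24 mL/cmH2O = 14.0 × 0.024 L/cmH2O = 0.336 s.

0.34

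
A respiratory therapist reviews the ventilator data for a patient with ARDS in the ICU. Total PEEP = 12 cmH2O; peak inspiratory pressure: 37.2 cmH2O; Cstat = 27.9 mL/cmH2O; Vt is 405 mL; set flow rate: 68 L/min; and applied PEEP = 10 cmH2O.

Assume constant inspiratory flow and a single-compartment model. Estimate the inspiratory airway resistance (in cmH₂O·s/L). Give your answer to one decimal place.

9.4

Flow: 68 L/min ÷ 60 = 1.1333 L/s.
Total PEEP = 12 cmH2O (set 10 + intrinsic 2); this is the baseline alveolar pressure.
Equation of motion (constant flow): PIP = Vt/C + R·V̇ + PEEP.
R·V̇ = PIP − Vt/C − PEEP = 37.2 − 405/27.9 − 12 = 37.2 − 14.516 − 12 = 10.684 cmH2O.
R = 10.684 / 1.1333 = 9.427 cmH2O·s/L.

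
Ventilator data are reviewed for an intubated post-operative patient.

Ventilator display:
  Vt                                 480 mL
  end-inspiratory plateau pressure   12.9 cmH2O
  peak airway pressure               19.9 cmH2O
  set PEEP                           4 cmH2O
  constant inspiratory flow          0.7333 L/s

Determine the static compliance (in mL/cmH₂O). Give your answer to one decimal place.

Cstat = Vt / (Pplat − PEEP) = 480 / (12.9 − 4) = 480 / 8.9 = 53.933 mL/cmH2O.

53.9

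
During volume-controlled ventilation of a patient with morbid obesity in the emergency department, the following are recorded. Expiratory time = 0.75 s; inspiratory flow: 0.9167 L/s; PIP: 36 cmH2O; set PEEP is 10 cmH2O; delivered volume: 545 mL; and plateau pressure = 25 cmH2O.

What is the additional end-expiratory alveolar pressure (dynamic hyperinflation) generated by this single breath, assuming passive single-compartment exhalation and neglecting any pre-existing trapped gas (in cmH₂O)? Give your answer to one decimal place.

R = (PIP − Pplat)/V̇ = (36 − 25) / 0.9167 = 11.0/0.9167 = 12.0 cmH2O·s/L.
C = Vt/(Pplat − PEEP) = 545.0 / (25 − 10) = 545.0/15.0 = 36.333 mL/cmH2O.
τ = R × C = 12.0 × 0.03633 L/cmH2O = 0.436 s.
Fraction remaining = e^(−Te/τ) = e^(−0.75/0.436) = 0.179; trapped volume = 545.0 × 0.179 = 97.555 mL.
Additional alveolar pressure from trapping ≈ V_trapped / C = 97.555 / 36.333 = 2.685 cmH2O.

2.7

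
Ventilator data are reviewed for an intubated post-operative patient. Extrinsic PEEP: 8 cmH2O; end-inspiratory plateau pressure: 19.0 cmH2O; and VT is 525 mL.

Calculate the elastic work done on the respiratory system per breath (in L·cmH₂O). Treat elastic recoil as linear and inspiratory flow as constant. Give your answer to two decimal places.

2.89

Elastic work ≈ ½ × (Pplat − PEEP) × Vt = 0.5 × (19.0 − 8) × 0.525 L = 0.5 × 11.0 × 0.525 = 2.888 L·cmH2O.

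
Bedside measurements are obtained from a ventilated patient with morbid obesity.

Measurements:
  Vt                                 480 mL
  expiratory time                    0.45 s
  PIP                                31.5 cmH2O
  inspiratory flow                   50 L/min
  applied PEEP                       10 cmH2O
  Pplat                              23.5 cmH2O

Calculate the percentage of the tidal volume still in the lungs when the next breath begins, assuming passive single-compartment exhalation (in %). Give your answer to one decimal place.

Flow: 50 L/min ÷ 60 = 0.8333 L/s.
R = (PIP − Pplat)/V̇ = (31.5 − 23.5) / 0.8333 = 8.0/0.8333 = 9.6 cmH2O·s/L.
C = Vt/(Pplat − PEEP) = 480.0 / (23.5 − 10) = 480.0/13.5 = 35.556 mL/cmH2O.
τ = R × C = 9.6 × 0.03556 L/cmH2O = 0.3414 s.
Fraction remaining at end-expiration = e^(−Te/τ) = e^(−0.45/0.3414) = 0.2676 → 26.76%.

26.8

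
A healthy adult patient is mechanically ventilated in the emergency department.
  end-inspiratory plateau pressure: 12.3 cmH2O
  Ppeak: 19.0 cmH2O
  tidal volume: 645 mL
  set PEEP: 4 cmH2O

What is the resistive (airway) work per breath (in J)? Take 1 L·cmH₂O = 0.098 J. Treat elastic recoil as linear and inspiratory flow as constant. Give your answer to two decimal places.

0.42

With constant inspiratory flow the resistive pressure is constant at PIP − Pplat = 19.0 − 12.3 = 6.7 cmH2O, so resistive work = 6.7 × 0.645 = 4.322 L·cmH2O.
× 0.098 J/(L·cmH2O) → 0.4236 J.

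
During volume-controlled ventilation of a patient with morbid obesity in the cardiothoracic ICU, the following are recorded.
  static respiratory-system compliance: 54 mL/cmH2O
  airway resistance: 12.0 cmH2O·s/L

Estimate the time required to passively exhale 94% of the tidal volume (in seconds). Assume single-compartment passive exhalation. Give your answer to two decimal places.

τ = R × C = 12.0 × 54 mL/cmH2O = 12.0 × 0.054 L/cmH2O = 0.648 s.
Exhaled fraction f = 1 − e^(−t/τ) → t = −τ·ln(1 − f) = −0.648·ln(0.06) = 1.823 s.

1.82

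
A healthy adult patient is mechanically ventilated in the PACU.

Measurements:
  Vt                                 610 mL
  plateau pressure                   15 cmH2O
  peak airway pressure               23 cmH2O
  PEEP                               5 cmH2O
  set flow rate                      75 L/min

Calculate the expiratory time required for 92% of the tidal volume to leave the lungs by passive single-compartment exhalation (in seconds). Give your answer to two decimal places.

0.99

Flow: 75 L/min ÷ 60 = 1.25 L/s.
R = (PIP − Pplat)/V̇ = (23 − 15) / 1.25 = 8.0/1.25 = 6.4 cmH2O·s/L.
C = Vt/(Pplat − PEEP) = 610.0 / (15 − 5) = 610.0/10.0 = 61.0 mL/cmH2O.
τ = R × C = 6.4 × 0.061 L/cmH2O = 0.3904 s.
t = −τ·ln(1 − 0.92) = −0.3904·ln(0.08) = 0.986 s.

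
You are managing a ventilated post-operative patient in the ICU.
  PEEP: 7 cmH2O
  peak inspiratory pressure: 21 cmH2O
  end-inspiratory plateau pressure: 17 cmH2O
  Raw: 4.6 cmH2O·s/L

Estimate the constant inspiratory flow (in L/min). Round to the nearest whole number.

52

flow = (PIP − Pplat) / Raw = (21 − 17) / 4.6 = 0.8696 L/s × 60 = 52.176 L/min.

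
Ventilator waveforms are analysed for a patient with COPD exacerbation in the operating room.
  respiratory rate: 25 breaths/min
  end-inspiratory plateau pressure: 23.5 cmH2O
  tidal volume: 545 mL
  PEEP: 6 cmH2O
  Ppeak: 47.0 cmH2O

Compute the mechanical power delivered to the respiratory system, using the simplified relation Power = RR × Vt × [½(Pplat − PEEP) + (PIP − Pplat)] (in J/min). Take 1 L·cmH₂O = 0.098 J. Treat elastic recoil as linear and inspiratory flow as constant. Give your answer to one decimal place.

43.1

Per-breath work = Vt × [½(Pplat−PEEP) + (PIP−Pplat)] = 0.545 × [0.5×17.5 + 23.5] = 0.545 × 32.25 = 17.576 L·cmH2O.
Power = 25 × 17.576 = 439.4 L·cmH2O/min.
× 0.098 J/(L·cmH2O) → 43.061 J/min.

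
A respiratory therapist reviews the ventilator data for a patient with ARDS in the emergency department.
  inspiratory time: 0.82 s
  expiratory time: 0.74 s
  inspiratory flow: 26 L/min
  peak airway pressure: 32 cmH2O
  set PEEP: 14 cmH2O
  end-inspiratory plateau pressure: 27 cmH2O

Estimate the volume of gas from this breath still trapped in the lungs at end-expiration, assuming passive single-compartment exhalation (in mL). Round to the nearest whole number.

Flow: 26 L/min ÷ 60 = 0.4333 L/s.
Vt = flow × Ti = 0.4333 L/s × 0.82 s × 1000 mL/L = 355.31 mL.
R = (PIP − Pplat)/V̇ = (32 − 27) / 0.4333 = 5.0/0.4333 = 11.539 cmH2O·s/L.
C = Vt/(Pplat − PEEP) = 355.31 / (27 − 14) = 355.31/13.0 = 27.332 mL/cmH2O.
τ = R × C = 11.539 × 0.02733 L/cmH2O = 0.3154 s.
Fraction remaining = e^(−Te/τ) = e^(−0.74/0.3154) = 0.09573.
Trapped volume = 355.31 × 0.09573 = 34.014 mL.

34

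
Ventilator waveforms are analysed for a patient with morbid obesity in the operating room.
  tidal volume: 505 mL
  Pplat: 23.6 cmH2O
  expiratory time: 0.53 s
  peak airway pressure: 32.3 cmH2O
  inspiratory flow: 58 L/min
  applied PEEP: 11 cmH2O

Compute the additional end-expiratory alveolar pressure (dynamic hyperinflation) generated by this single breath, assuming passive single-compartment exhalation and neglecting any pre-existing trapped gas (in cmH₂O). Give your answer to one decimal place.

2.9

Flow: 58 L/min ÷ 60 = 0.9667 L/s.
R = (PIP − Pplat)/V̇ = (32.3 − 23.6) / 0.9667 = 8.7/0.9667 = 9.0 cmH2O·s/L.
C = Vt/(Pplat − PEEP) = 505.0 / (23.6 − 11) = 505.0/12.6 = 40.079 mL/cmH2O.
τ = R × C = 9.0 × 0.04008 L/cmH2O = 0.3607 s.
Fraction remaining = e^(−Te/τ) = e^(−0.53/0.3607) = 0.2301; trapped volume = 505.0 × 0.2301 = 116.2 mL.
Additional alveolar pressure from trapping ≈ V_trapped / C = 116.2 / 40.079 = 2.899 cmH2O.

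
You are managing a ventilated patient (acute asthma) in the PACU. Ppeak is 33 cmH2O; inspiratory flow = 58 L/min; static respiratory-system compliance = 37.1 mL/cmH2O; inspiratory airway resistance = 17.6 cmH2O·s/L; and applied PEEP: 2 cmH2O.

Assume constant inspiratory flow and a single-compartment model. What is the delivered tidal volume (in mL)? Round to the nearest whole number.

519

Flow: 58 L/min ÷ 60 = 0.9667 L/s.
Equation of motion (constant flow): PIP = Vt/C + R·V̇ + PEEP.
Vt/C = PIP − R·V̇ − PEEP = 33 − 17.014 − 2 = 13.986 cmH2O.
Vt = C × 13.986 = 37.1 × 13.986 = 518.88 mL.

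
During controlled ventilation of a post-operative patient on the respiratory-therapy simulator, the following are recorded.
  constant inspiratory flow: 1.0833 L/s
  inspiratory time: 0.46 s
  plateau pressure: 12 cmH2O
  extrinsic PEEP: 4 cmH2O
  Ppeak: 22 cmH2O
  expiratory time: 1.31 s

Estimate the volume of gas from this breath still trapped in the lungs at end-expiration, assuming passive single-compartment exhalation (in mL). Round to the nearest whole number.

Vt = flow × Ti = 1.0833 L/s × 0.46 s × 1000 mL/L = 498.32 mL.
R = (PIP − Pplat)/V̇ = (22 − 12) / 1.0833 = 10.0/1.0833 = 9.231 cmH2O·s/L.
C = Vt/(Pplat − PEEP) = 498.32 / (12 − 4) = 498.32/8.0 = 62.29 mL/cmH2O.
τ = R × C = 9.231 × 0.06229 L/cmH2O = 0.575 s.
Fraction remaining = e^(−Te/τ) = e^(−1.31/0.575) = 0.1025.
Trapped volume = 498.32 × 0.1025 = 51.078 mL.

51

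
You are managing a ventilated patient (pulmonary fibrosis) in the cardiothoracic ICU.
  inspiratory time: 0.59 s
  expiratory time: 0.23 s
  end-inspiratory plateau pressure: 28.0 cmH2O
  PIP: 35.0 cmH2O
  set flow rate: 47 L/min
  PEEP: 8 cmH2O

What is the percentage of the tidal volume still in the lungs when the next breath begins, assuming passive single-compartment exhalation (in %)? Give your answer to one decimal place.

32.8

Flow: 47 L/min ÷ 60 = 0.7833 L/s.
Vt = flow × Ti = 0.7833 L/s × 0.59 s × 1000 mL/L = 462.15 mL.
R = (PIP − Pplat)/V̇ = (35.0 − 28.0) / 0.7833 = 7.0/0.7833 = 8.937 cmH2O·s/L.
C = Vt/(Pplat − PEEP) = 462.15 / (28.0 − 8) = 462.15/20.0 = 23.108 mL/cmH2O.
τ = R × C = 8.937 × 0.02311 L/cmH2O = 0.2065 s.
Fraction remaining at end-expiration = e^(−Te/τ) = e^(−0.23/0.2065) = 0.3283 → 32.83%.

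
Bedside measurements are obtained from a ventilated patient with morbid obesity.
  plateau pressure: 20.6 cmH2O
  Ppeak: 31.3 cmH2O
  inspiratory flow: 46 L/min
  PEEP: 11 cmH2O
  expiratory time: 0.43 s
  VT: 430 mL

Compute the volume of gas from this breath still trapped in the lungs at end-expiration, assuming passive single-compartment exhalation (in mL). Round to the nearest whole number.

Flow: 46 L/min ÷ 60 = 0.7667 L/s.
R = (PIP − Pplat)/V̇ = (31.3 − 20.6) / 0.7667 = 10.7/0.7667 = 13.956 cmH2O·s/L.
C = Vt/(Pplat − PEEP) = 430.0 / (20.6 − 11) = 430.0/9.6 = 44.792 mL/cmH2O.
τ = R × C = 13.956 × 0.04479 L/cmH2O = 0.6251 s.
Fraction remaining = e^(−Te/τ) = e^(−0.43/0.6251) = 0.5026.
Trapped volume = 430.0 × 0.5026 = 216.12 mL.

216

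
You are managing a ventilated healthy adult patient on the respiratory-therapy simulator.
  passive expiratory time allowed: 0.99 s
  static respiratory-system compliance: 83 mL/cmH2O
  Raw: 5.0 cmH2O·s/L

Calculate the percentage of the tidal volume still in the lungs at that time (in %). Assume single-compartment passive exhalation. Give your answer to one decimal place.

τ = R × C = 5.0 × 83 mL/cmH2O = 5.0 × 0.083 L/cmH2O = 0.415 s.
Passive exhalation: V(t)/V₀ = e^(−t/τ) = e^(−0.99/0.415) = 0.09204.
Fraction remaining = 0.09204 → 9.204%.

9.2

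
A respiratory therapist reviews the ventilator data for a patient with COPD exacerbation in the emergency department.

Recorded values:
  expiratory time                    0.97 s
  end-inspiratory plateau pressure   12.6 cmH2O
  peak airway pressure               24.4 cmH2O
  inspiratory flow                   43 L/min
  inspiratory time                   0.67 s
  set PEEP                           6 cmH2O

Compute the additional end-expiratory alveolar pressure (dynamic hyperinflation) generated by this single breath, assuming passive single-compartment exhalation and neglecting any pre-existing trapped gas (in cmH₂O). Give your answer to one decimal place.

2.9

Flow: 43 L/min ÷ 60 = 0.7167 L/s.
Vt = flow × Ti = 0.7167 L/s × 0.67 s × 1000 mL/L = 480.19 mL.
R = (PIP − Pplat)/V̇ = (24.4 − 12.6) / 0.7167 = 11.8/0.7167 = 16.464 cmH2O·s/L.
C = Vt/(Pplat − PEEP) = 480.19 / (12.6 − 6) = 480.19/6.6 = 72.756 mL/cmH2O.
τ = R × C = 16.464 × 0.07276 L/cmH2O = 1.198 s.
Fraction remaining = e^(−Te/τ) = e^(−0.97/1.198) = 0.445; trapped volume = 480.19 × 0.445 = 213.68 mL.
Additional alveolar pressure from trapping ≈ V_trapped / C = 213.68 / 72.756 = 2.937 cmH2O.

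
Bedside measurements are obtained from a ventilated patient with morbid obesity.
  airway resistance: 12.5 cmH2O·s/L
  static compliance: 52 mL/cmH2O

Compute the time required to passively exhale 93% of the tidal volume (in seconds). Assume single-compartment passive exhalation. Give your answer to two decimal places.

τ = R × C = 12.5 × 52 mL/cmH2O = 12.5 × 0.052 L/cmH2O = 0.65 s.
Exhaled fraction f = 1 − e^(−t/τ) → t = −τ·ln(1 − f) = −0.65·ln(0.07) = 1.729 s.

1.73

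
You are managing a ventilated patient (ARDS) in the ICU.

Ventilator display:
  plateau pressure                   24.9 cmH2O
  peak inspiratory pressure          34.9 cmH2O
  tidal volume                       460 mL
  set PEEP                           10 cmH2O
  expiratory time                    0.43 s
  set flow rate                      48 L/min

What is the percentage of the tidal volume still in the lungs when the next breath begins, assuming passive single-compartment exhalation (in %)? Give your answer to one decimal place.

Flow: 48 L/min ÷ 60 = 0.8 L/s.
R = (PIP − Pplat)/V̇ = (34.9 − 24.9) / 0.8 = 10.0/0.8 = 12.5 cmH2O·s/L.
C = Vt/(Pplat − PEEP) = 460.0 / (24.9 − 10) = 460.0/14.9 = 30.872 mL/cmH2O.
τ = R × C = 12.5 × 0.03087 L/cmH2O = 0.3859 s.
Fraction remaining at end-expiration = e^(−Te/τ) = e^(−0.43/0.3859) = 0.3282 → 32.82%.

32.8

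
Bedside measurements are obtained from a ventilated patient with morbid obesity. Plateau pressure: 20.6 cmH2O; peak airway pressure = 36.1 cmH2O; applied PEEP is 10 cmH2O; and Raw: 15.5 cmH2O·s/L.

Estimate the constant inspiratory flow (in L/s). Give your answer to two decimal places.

flow = (PIP − Pplat) / Raw = 15.5 / 15.5 = 1.0 L/s.

1.00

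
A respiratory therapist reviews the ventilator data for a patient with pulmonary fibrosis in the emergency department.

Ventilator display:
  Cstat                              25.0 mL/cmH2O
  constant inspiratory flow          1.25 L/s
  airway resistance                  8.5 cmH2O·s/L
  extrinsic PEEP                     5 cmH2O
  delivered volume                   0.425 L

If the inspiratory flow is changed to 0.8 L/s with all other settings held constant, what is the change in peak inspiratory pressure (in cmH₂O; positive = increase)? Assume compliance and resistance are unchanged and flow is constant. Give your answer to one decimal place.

PIP = Vt/C + R·V̇ + PEEP (constant-flow equation of motion).
Only the resistive term changes: ΔPIP = R × ΔV̇ = 8.5 × (0.8 − 1.25) = 8.5 × -0.45 = -3.825 cmH2O.

-3.8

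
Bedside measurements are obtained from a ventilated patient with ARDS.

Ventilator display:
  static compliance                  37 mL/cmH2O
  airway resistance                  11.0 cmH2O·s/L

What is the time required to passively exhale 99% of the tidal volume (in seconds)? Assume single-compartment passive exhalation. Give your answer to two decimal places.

τ = R × C = 11.0 × 37 mL/cmH2O = 11.0 × 0.037 L/cmH2O = 0.407 s.
Exhaled fraction f = 1 − e^(−t/τ) → t = −τ·ln(1 − f) = −0.407·ln(0.01) = 1.874 s.

1.87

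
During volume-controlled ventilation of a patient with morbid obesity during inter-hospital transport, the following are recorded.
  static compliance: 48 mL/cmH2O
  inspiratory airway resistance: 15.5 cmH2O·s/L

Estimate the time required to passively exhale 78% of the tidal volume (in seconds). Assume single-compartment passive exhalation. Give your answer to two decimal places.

τ = R × C = 15.5 × 48 mL/cmH2O = 15.5 × 0.048 L/cmH2O = 0.744 s.
Exhaled fraction f = 1 − e^(−t/τ) → t = −τ·ln(1 − f) = −0.744·ln(0.22) = 1.127 s.

1.13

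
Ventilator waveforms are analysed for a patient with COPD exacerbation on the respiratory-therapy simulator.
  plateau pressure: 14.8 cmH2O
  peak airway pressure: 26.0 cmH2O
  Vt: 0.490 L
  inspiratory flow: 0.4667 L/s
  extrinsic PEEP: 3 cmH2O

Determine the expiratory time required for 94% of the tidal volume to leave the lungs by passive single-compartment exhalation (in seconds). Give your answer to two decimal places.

R = (PIP − Pplat)/V̇ = (26.0 − 14.8) / 0.4667 = 11.2/0.4667 = 23.998 cmH2O·s/L.
C = Vt/(Pplat − PEEP) = 490.0 / (14.8 − 3) = 490.0/11.8 = 41.525 mL/cmH2O.
τ = R × C = 23.998 × 0.04153 L/cmH2O = 0.9966 s.
t = −τ·ln(1 − 0.94) = −0.9966·ln(0.06) = 2.804 s.

2.80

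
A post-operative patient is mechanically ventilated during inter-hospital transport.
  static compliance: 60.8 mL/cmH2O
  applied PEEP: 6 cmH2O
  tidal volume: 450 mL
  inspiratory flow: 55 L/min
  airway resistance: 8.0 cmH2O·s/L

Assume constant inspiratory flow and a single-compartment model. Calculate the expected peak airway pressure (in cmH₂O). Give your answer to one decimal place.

Flow: 55 L/min ÷ 60 = 0.9167 L/s.
Equation of motion (constant flow): PIP = Vt/C + R·V̇ + PEEP.
PIP = 450/60.8 + 8.0×0.9167 + 6 = 7.401 + 7.334 + 6 = 20.735 cmH2O.

20.7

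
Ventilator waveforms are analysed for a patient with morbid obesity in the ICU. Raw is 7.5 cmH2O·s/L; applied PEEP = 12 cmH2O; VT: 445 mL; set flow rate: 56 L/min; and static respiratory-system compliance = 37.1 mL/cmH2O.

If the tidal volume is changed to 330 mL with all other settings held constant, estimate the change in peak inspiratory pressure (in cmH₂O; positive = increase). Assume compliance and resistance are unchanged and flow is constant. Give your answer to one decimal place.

-3.1

PIP = Vt/C + R·V̇ + PEEP (constant-flow equation of motion).
Only the elastic term changes: ΔPIP = ΔVt / C = (330 − 445) / 37.1 = -3.1 cmH2O.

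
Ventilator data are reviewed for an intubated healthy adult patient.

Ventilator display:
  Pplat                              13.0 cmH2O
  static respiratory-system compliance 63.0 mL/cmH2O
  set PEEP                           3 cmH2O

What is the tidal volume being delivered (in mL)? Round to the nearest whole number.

630

Vt = Cstat × (Pplat − PEEP) = 63.0 × (13.0 − 3) = 63.0 × 10.0 = 630.0 mL.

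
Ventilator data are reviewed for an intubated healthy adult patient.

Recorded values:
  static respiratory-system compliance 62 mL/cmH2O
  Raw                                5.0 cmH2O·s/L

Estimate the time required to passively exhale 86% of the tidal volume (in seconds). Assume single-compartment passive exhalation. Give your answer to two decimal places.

0.61

τ = R × C = 5.0 × 62 mL/cmH2O = 5.0 × 0.062 L/cmH2O = 0.31 s.
Exhaled fraction f = 1 − e^(−t/τ) → t = −τ·ln(1 − f) = −0.31·ln(0.14) = 0.6095 s.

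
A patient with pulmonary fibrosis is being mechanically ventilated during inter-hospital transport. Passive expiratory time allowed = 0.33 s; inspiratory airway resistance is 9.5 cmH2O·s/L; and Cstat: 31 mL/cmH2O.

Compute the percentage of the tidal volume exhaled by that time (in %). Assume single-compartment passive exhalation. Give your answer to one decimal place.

τ = R × C = 9.5 × 31 mL/cmH2O = 9.5 × 0.031 L/cmH2O = 0.2945 s.
Passive exhalation: V(t)/V₀ = e^(−t/τ) = e^(−0.33/0.2945) = 0.3261.
Fraction exhaled = 1 − 0.3261 = 0.6739 → 67.39%.

67.4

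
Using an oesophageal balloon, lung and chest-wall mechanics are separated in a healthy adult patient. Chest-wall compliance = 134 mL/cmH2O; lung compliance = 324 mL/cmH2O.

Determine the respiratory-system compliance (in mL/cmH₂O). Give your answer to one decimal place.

Lung and chest wall are elastances in series: 1/Crs = 1/CL + 1/Ccw.
1/Crs = 1/324 + 1/134 = 0.01055.
Crs = 94.787 mL/cmH2O.

94.8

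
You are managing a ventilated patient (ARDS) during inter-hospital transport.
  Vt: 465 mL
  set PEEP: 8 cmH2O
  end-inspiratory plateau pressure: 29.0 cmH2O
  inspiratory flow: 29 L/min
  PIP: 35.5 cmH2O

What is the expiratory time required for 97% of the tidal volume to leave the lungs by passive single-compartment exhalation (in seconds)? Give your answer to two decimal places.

1.04

Flow: 29 L/min ÷ 60 = 0.4833 L/s.
R = (PIP − Pplat)/V̇ = (35.5 − 29.0) / 0.4833 = 6.5/0.4833 = 13.449 cmH2O·s/L.
C = Vt/(Pplat − PEEP) = 465.0 / (29.0 − 8) = 465.0/21.0 = 22.143 mL/cmH2O.
τ = R × C = 13.449 × 0.02214 L/cmH2O = 0.2978 s.
t = −τ·ln(1 − 0.97) = −0.2978·ln(0.03) = 1.044 s.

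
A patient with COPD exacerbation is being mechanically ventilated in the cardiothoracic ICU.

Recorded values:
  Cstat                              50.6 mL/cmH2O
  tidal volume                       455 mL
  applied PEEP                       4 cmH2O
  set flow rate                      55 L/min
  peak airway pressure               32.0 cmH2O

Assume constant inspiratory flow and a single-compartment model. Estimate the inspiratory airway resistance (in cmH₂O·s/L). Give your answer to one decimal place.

Flow: 55 L/min ÷ 60 = 0.9167 L/s.
Equation of motion (constant flow): PIP = Vt/C + R·V̇ + PEEP.
R·V̇ = PIP − Vt/C − PEEP = 32.0 − 455/50.6 − 4 = 32.0 − 8.992 − 4 = 19.008 cmH2O.
R = 19.008 / 0.9167 = 20.735 cmH2O·s/L.

20.7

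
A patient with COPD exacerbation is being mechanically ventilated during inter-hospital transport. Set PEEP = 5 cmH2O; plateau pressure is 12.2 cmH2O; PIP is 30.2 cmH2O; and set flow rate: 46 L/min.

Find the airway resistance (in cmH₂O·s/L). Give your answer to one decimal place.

Flow: 46 L/min ÷ 60 = 0.7667 L/s.
Raw = (PIP − Pplat) / flow = (30.2 − 12.2) / 0.7667 = 18.0 / 0.7667 = 23.477 cmH2O·s/L.

23.5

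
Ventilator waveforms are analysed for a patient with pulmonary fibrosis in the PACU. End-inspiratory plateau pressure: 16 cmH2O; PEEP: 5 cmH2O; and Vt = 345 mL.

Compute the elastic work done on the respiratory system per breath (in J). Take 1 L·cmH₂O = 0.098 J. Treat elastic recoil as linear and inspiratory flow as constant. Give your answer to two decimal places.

Elastic work ≈ ½ × (Pplat − PEEP) × Vt = 0.5 × (16 − 5) × 0.345 L = 0.5 × 11.0 × 0.345 = 1.898 L·cmH2O.
× 0.098 J/(L·cmH2O) → 0.186 J.

0.19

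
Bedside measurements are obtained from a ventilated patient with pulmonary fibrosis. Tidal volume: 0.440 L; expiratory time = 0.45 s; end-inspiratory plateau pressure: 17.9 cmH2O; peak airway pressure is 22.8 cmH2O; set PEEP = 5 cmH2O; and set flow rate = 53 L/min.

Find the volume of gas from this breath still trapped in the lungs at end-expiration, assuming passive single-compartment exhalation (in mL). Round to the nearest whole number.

41

Flow: 53 L/min ÷ 60 = 0.8833 L/s.
R = (PIP − Pplat)/V̇ = (22.8 − 17.9) / 0.8833 = 4.9/0.8833 = 5.547 cmH2O·s/L.
C = Vt/(Pplat − PEEP) = 440.0 / (17.9 − 5) = 440.0/12.9 = 34.109 mL/cmH2O.
τ = R × C = 5.547 × 0.03411 L/cmH2O = 0.1892 s.
Fraction remaining = e^(−Te/τ) = e^(−0.45/0.1892) = 0.0927.
Trapped volume = 440.0 × 0.0927 = 40.788 mL.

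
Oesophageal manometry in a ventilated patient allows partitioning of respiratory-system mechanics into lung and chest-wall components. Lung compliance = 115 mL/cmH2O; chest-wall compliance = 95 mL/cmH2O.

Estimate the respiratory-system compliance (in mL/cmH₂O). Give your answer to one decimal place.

52.0

Lung and chest wall are elastances in series: 1/Crs = 1/CL + 1/Ccw.
1/Crs = 1/115 + 1/95 = 0.01922.
Crs = 52.029 mL/cmH2O.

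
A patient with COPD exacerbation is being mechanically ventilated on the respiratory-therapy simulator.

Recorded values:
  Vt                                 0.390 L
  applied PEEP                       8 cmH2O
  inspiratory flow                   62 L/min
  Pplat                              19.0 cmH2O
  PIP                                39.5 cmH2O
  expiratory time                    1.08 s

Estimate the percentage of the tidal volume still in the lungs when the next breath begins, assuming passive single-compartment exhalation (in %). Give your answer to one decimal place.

Flow: 62 L/min ÷ 60 = 1.0333 L/s.
R = (PIP − Pplat)/V̇ = (39.5 − 19.0) / 1.0333 = 20.5/1.0333 = 19.839 cmH2O·s/L.
C = Vt/(Pplat − PEEP) = 390.0 / (19.0 − 8) = 390.0/11.0 = 35.455 mL/cmH2O.
τ = R × C = 19.839 × 0.03546 L/cmH2O = 0.7035 s.
Fraction remaining at end-expiration = e^(−Te/τ) = e^(−1.08/0.7035) = 0.2154 → 21.54%.

21.5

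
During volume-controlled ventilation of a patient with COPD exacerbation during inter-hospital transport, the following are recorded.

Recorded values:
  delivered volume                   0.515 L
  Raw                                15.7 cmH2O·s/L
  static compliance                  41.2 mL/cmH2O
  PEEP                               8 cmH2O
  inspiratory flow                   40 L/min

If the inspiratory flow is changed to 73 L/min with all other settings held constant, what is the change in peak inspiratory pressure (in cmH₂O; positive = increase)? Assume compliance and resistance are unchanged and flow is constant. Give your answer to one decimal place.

Flow: 40 L/min ÷ 60 = 0.6667 L/s.
New flow: 73 L/min ÷ 60 = 1.2167 L/s.
PIP = Vt/C + R·V̇ + PEEP (constant-flow equation of motion).
Only the resistive term changes: ΔPIP = R × ΔV̇ = 15.7 × (1.2167 − 0.6667) = 15.7 × 0.55 = 8.635 cmH2O.

8.6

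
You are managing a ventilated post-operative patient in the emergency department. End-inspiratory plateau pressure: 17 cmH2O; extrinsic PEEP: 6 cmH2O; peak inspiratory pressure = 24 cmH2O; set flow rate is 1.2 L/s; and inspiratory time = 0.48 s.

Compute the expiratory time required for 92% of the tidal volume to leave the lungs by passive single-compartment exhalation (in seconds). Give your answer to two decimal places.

Vt = flow × Ti = 1.2 L/s × 0.48 s × 1000 mL/L = 576.0 mL.
R = (PIP − Pplat)/V̇ = (24 − 17) / 1.2 = 7.0/1.2 = 5.833 cmH2O·s/L.
C = Vt/(Pplat − PEEP) = 576.0 / (17 − 6) = 576.0/11.0 = 52.364 mL/cmH2O.
τ = R × C = 5.833 × 0.05236 L/cmH2O = 0.3054 s.
t = −τ·ln(1 − 0.92) = −0.3054·ln(0.08) = 0.7714 s.

0.77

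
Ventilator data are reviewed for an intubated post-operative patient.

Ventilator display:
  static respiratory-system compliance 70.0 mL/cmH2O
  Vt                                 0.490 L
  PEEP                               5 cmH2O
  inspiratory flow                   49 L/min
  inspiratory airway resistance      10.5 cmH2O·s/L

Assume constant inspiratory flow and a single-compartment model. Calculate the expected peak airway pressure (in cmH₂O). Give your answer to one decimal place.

Flow: 49 L/min ÷ 60 = 0.8167 L/s.
Equation of motion (constant flow): PIP = Vt/C + R·V̇ + PEEP.
PIP = 490/70.0 + 10.5×0.8167 + 5 = 7.0 + 8.575 + 5 = 20.575 cmH2O.

20.6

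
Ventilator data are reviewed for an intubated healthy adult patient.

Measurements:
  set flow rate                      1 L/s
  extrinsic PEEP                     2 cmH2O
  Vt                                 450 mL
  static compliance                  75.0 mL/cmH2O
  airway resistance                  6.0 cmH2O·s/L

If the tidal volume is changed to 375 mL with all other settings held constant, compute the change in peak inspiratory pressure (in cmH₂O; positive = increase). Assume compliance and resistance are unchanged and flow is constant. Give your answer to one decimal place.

-1.0

PIP = Vt/C + R·V̇ + PEEP (constant-flow equation of motion).
Only the elastic term changes: ΔPIP = ΔVt / C = (375 − 450) / 75.0 = -1.0 cmH2O.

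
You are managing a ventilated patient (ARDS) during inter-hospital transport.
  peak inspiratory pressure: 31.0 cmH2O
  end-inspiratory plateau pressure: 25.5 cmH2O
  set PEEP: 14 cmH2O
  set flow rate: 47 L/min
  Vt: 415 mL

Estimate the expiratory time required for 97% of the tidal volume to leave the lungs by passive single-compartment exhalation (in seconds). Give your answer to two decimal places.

0.89

Flow: 47 L/min ÷ 60 = 0.7833 L/s.
R = (PIP − Pplat)/V̇ = (31.0 − 25.5) / 0.7833 = 5.5/0.7833 = 7.022 cmH2O·s/L.
C = Vt/(Pplat − PEEP) = 415.0 / (25.5 − 14) = 415.0/11.5 = 36.087 mL/cmH2O.
τ = R × C = 7.022 × 0.03609 L/cmH2O = 0.2534 s.
t = −τ·ln(1 − 0.97) = −0.2534·ln(0.03) = 0.8886 s.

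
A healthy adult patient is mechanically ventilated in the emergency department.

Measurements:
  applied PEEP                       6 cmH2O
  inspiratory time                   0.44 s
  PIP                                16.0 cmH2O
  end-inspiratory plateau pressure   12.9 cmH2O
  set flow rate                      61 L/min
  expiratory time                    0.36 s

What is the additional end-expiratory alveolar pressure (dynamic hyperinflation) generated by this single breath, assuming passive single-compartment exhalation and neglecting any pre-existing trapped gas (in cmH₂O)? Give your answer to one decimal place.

1.1

Flow: 61 L/min ÷ 60 = 1.0167 L/s.
Vt = flow × Ti = 1.0167 L/s × 0.44 s × 1000 mL/L = 447.35 mL.
R = (PIP − Pplat)/V̇ = (16.0 − 12.9) / 1.0167 = 3.1/1.0167 = 3.049 cmH2O·s/L.
C = Vt/(Pplat − PEEP) = 447.35 / (12.9 − 6) = 447.35/6.9 = 64.833 mL/cmH2O.
τ = R × C = 3.049 × 0.06483 L/cmH2O = 0.1977 s.
Fraction remaining = e^(−Te/τ) = e^(−0.36/0.1977) = 0.1619; trapped volume = 447.35 × 0.1619 = 72.426 mL.
Additional alveolar pressure from trapping ≈ V_trapped / C = 72.426 / 64.833 = 1.117 cmH2O.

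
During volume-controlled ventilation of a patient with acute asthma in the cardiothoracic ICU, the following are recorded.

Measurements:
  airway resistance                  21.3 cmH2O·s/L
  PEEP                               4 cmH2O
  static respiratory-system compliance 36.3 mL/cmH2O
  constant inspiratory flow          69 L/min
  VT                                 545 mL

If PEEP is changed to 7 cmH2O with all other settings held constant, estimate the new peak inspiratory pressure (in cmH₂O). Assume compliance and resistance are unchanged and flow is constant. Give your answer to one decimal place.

46.5

Flow: 69 L/min ÷ 60 = 1.15 L/s.
PIP = Vt/C + R·V̇ + PEEP (constant-flow equation of motion).
Only the baseline term changes: ΔPIP = ΔPEEP = 7 − 4 = 3.0 cmH2O.
Original PIP = 545/36.3 + 21.3×1.15 + 4 = 43.509 cmH2O; new PIP = 43.509 + (3.0) = 46.509 cmH2O.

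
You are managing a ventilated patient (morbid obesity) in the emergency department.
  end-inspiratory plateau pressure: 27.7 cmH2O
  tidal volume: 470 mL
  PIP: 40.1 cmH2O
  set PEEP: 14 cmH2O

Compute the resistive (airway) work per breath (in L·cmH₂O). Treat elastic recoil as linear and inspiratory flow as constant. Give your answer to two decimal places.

5.83

With constant inspiratory flow the resistive pressure is constant at PIP − Pplat = 40.1 − 27.7 = 12.4 cmH2O, so resistive work = 12.4 × 0.470 = 5.828 L·cmH2O.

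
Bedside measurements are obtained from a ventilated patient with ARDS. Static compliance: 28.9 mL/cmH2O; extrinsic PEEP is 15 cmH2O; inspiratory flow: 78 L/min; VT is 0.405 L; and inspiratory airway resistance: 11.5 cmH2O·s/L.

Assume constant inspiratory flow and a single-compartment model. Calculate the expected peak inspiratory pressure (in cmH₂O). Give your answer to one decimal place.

44.0

Flow: 78 L/min ÷ 60 = 1.3 L/s.
Equation of motion (constant flow): PIP = Vt/C + R·V̇ + PEEP.
PIP = 405/28.9 + 11.5×1.3 + 15 = 14.014 + 14.95 + 15 = 43.964 cmH2O.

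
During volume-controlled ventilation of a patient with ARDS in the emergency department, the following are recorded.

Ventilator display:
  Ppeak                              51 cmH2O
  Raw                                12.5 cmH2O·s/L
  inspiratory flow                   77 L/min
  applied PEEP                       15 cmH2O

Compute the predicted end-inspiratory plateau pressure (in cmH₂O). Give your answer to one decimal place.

Flow: 77 L/min ÷ 60 = 1.2833 L/s.
Pplat = PIP − Raw × flow = 51 − 12.5 × 1.2833 = 51 − 16.041 = 34.959 cmH2O.

35.0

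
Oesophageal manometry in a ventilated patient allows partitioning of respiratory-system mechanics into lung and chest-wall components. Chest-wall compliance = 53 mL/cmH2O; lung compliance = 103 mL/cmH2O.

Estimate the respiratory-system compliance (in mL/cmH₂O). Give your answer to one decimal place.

35.0

Lung and chest wall are elastances in series: 1/Crs = 1/CL + 1/Ccw.
1/Crs = 1/103 + 1/53 = 0.02858.
Crs = 34.99 mL/cmH2O.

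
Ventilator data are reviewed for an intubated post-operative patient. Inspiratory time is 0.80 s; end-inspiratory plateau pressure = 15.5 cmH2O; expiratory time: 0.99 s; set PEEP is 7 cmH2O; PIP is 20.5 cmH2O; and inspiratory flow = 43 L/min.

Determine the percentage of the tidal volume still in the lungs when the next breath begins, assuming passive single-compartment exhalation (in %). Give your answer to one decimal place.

Flow: 43 L/min ÷ 60 = 0.7167 L/s.
Vt = flow × Ti = 0.7167 L/s × 0.80 s × 1000 mL/L = 573.36 mL.
R = (PIP − Pplat)/V̇ = (20.5 − 15.5) / 0.7167 = 5.0/0.7167 = 6.976 cmH2O·s/L.
C = Vt/(Pplat − PEEP) = 573.36 / (15.5 − 7) = 573.36/8.5 = 67.454 mL/cmH2O.
τ = R × C = 6.976 × 0.06745 L/cmH2O = 0.4705 s.
Fraction remaining at end-expiration = e^(−Te/τ) = e^(−0.99/0.4705) = 0.1219 → 12.19%.

12.2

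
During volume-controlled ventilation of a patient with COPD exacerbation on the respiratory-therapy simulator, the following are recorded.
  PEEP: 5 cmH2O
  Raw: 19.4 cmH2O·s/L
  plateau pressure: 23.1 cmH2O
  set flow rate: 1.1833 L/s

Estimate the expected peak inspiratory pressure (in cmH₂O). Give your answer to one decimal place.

46.1

PIP = Pplat + Raw × flow = 23.1 + 19.4 × 1.1833 = 23.1 + 22.956 = 46.056 cmH2O.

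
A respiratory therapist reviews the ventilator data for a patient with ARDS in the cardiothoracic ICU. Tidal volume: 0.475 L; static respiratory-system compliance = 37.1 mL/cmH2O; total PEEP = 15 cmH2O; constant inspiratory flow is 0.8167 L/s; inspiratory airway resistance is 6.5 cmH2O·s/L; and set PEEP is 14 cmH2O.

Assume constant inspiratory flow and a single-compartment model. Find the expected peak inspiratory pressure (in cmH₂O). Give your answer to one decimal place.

33.1

Total PEEP = 15 cmH2O (set 14 + intrinsic 1); this is the baseline alveolar pressure.
Equation of motion (constant flow): PIP = Vt/C + R·V̇ + PEEP.
PIP = 475/37.1 + 6.5×0.8167 + 15 = 12.803 + 5.309 + 15 = 33.112 cmH2O.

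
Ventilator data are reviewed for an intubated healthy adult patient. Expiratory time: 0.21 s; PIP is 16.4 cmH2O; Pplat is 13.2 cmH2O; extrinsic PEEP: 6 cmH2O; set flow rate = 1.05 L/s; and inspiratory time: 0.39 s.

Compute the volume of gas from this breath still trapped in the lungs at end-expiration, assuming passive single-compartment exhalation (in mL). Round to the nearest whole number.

122

Vt = flow × Ti = 1.05 L/s × 0.39 s × 1000 mL/L = 409.5 mL.
R = (PIP − Pplat)/V̇ = (16.4 − 13.2) / 1.05 = 3.2/1.05 = 3.048 cmH2O·s/L.
C = Vt/(Pplat − PEEP) = 409.5 / (13.2 − 6) = 409.5/7.2 = 56.875 mL/cmH2O.
τ = R × C = 3.048 × 0.05688 L/cmH2O = 0.1734 s.
Fraction remaining = e^(−Te/τ) = e^(−0.21/0.1734) = 0.2979.
Trapped volume = 409.5 × 0.2979 = 121.99 mL.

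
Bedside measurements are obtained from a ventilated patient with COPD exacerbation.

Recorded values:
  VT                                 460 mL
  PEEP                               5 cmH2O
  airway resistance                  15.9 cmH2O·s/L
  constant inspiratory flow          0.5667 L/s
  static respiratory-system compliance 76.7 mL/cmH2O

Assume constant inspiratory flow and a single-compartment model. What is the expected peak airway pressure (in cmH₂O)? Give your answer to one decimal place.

Equation of motion (constant flow): PIP = Vt/C + R·V̇ + PEEP.
PIP = 460/76.7 + 15.9×0.5667 + 5 = 5.997 + 9.011 + 5 = 20.008 cmH2O.

20.0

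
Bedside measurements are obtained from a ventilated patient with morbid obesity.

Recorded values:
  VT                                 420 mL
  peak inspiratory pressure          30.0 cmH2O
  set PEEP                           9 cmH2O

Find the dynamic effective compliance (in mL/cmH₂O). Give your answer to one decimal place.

Dynamic compliance = Vt / (PIP − PEEP) = 420 / (30.0 − 9) = 420 / 21.0 = 20.0 mL/cmH2O.

20.0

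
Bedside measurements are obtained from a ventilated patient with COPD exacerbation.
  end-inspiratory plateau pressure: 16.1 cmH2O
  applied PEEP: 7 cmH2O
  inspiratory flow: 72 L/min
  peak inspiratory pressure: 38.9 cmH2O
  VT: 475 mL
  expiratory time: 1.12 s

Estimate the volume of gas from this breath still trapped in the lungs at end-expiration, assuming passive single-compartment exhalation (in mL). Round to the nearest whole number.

Flow: 72 L/min ÷ 60 = 1.2 L/s.
R = (PIP − Pplat)/V̇ = (38.9 − 16.1) / 1.2 = 22.8/1.2 = 19.0 cmH2O·s/L.
C = Vt/(Pplat − PEEP) = 475.0 / (16.1 − 7) = 475.0/9.1 = 52.198 mL/cmH2O.
τ = R × C = 19.0 × 0.0522 L/cmH2O = 0.9918 s.
Fraction remaining = e^(−Te/τ) = e^(−1.12/0.9918) = 0.3233.
Trapped volume = 475.0 × 0.3233 = 153.57 mL.

154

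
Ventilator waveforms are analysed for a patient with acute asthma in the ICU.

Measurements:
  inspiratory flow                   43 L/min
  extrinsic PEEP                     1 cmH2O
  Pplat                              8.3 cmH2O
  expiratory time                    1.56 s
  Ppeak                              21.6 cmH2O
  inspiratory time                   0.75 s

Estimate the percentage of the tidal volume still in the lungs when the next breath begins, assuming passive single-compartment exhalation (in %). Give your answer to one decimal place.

Flow: 43 L/min ÷ 60 = 0.7167 L/s.
Vt = flow × Ti = 0.7167 L/s × 0.75 s × 1000 mL/L = 537.53 mL.
R = (PIP − Pplat)/V̇ = (21.6 − 8.3) / 0.7167 = 13.3/0.7167 = 18.557 cmH2O·s/L.
C = Vt/(Pplat − PEEP) = 537.53 / (8.3 − 1) = 537.53/7.3 = 73.634 mL/cmH2O.
τ = R × C = 18.557 × 0.07363 L/cmH2O = 1.366 s.
Fraction remaining at end-expiration = e^(−Te/τ) = e^(−1.56/1.366) = 0.3192 → 31.92%.

31.9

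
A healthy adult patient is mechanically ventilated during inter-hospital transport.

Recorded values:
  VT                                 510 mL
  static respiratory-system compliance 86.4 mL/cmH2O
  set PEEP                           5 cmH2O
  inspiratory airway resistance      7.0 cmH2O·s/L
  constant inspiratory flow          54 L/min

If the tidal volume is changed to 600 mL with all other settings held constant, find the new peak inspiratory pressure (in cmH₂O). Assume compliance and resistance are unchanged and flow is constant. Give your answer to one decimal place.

Flow: 54 L/min ÷ 60 = 0.9 L/s.
PIP = Vt/C + R·V̇ + PEEP (constant-flow equation of motion).
Only the elastic term changes: ΔPIP = ΔVt / C = (600 − 510) / 86.4 = 1.042 cmH2O.
Original PIP = 510/86.4 + 7.0×0.9 + 5 = 17.203 cmH2O; new PIP = 17.203 + (1.042) = 18.245 cmH2O.

18.2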